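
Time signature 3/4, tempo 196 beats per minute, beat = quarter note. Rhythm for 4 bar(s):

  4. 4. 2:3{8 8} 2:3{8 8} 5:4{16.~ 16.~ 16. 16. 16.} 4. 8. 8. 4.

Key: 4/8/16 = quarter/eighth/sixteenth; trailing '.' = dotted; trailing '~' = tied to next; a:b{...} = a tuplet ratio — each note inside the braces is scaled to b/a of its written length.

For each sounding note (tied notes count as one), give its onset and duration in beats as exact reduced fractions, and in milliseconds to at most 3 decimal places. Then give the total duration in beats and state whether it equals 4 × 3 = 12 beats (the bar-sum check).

1) 0.0ms=0b +459.184ms=3/2b
2) 459.184ms=3/2b +459.184ms=3/2b
3) 918.367ms=3b +229.592ms=3/4b
4) 1147.959ms=15/4b +229.592ms=3/4b
5) 1377.551ms=9/2b +229.592ms=3/4b
6) 1607.143ms=21/4b +229.592ms=3/4b
7) 1836.735ms=6b +275.51ms=9/10b
8) 2112.245ms=69/10b +91.837ms=3/10b
9) 2204.082ms=36/5b +91.837ms=3/10b
10) 2295.918ms=15/2b +459.184ms=3/2b
11) 2755.102ms=9b +229.592ms=3/4b
12) 2984.694ms=39/4b +229.592ms=3/4b
13) 3214.286ms=21/2b +459.184ms=3/2b
Σ=12b of 12 (196bpm 3/4) — PASS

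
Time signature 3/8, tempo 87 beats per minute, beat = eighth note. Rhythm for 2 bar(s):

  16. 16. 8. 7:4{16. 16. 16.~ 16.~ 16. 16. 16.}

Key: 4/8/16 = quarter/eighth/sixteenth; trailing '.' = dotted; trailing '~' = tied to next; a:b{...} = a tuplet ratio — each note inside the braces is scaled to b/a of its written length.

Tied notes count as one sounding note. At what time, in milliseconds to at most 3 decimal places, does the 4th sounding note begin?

1. 0.0ms @ 0 + 517.241ms (3/4)
2. 517.241ms @ 3/4 + 517.241ms (3/4)
3. 1034.483ms @ 3/2 + 1034.483ms (3/2)
4. 2068.966ms @ 3 + 295.567ms (3/7)
5. 2364.532ms @ 24/7 + 295.567ms (3/7)
6. 2660.099ms @ 27/7 + 886.7ms (9/7)
7. 3546.798ms @ 36/7 + 295.567ms (3/7)
8. 3842.365ms @ 39/7 + 295.567ms (3/7)

note 4 onset = 3b = 2068.966ms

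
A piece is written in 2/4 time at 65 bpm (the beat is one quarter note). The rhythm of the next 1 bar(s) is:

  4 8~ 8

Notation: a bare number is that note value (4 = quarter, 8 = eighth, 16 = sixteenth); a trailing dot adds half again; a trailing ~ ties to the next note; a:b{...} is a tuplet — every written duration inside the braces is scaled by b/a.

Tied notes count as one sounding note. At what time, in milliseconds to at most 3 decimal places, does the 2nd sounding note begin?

note 2 onset = 1b = 923.077ms

1. 0.0ms @ 0 + 923.077ms (1)
2. 923.077ms @ 1 + 923.077ms (1)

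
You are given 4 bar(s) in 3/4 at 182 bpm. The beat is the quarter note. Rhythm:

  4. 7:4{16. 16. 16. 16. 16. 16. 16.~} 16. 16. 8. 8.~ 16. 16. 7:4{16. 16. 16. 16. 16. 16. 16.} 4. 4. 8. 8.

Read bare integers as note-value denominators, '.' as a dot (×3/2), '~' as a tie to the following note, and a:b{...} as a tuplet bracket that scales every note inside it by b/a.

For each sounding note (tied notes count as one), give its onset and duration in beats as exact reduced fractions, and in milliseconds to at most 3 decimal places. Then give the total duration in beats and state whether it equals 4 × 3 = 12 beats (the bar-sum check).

1) 0.0ms=0b +494.505ms=3/2b
2) 494.505ms=3/2b +70.644ms=3/14b
3) 565.149ms=12/7b +70.644ms=3/14b
4) 635.793ms=27/14b +70.644ms=3/14b
5) 706.436ms=15/7b +70.644ms=3/14b
6) 777.08ms=33/14b +70.644ms=3/14b
7) 847.724ms=18/7b +70.644ms=3/14b
8) 918.367ms=39/14b +194.27ms=33/56b
9) 1112.637ms=27/8b +123.626ms=3/8b
10) 1236.264ms=15/4b +247.253ms=3/4b
11) 1483.516ms=9/2b +370.879ms=9/8b
12) 1854.396ms=45/8b +123.626ms=3/8b
13) 1978.022ms=6b +70.644ms=3/14b
14) 2048.666ms=87/14b +70.644ms=3/14b
15) 2119.309ms=45/7b +70.644ms=3/14b
16) 2189.953ms=93/14b +70.644ms=3/14b
17) 2260.597ms=48/7b +70.644ms=3/14b
18) 2331.24ms=99/14b +70.644ms=3/14b
19) 2401.884ms=51/7b +70.644ms=3/14b
20) 2472.527ms=15/2b +494.505ms=3/2b
21) 2967.033ms=9b +494.505ms=3/2b
22) 3461.538ms=21/2b +247.253ms=3/4b
23) 3708.791ms=45/4b +247.253ms=3/4b
Σ=12b of 12 (182bpm 3/4) — PASS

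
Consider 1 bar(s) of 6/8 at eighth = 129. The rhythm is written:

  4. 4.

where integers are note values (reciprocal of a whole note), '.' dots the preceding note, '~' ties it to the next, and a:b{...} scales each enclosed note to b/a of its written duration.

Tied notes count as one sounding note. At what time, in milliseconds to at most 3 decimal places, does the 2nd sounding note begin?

note 2 onset = 3b = 1395.349ms

1. 0.0ms @ 0 + 1395.349ms (3)
2. 1395.349ms @ 3 + 1395.349ms (3)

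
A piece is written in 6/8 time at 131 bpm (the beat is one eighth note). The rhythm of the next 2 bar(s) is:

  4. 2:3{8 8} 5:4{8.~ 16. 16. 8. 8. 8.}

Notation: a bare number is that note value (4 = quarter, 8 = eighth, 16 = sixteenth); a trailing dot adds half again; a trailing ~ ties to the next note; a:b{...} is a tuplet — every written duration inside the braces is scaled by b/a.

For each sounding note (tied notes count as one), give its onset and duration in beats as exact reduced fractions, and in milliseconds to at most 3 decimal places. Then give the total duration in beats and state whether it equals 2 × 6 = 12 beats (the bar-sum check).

1) 0.0ms=0b +1374.046ms=3b
2) 1374.046ms=3b +687.023ms=3/2b
3) 2061.069ms=9/2b +687.023ms=3/2b
4) 2748.092ms=6b +824.427ms=9/5b
5) 3572.519ms=39/5b +274.809ms=3/5b
6) 3847.328ms=42/5b +549.618ms=6/5b
7) 4396.947ms=48/5b +549.618ms=6/5b
8) 4946.565ms=54/5b +549.618ms=6/5b
Σ=12b of 12 (131bpm 6/8) — PASS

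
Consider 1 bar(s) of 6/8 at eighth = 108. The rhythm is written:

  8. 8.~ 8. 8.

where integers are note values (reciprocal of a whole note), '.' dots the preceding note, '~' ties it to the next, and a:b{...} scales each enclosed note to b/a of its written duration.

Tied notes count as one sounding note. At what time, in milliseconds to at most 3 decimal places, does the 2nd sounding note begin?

note 2 onset = 3/2b = 833.333ms

1. 0.0ms @ 0 + 833.333ms (3/2)
2. 833.333ms @ 3/2 + 1666.667ms (3)
3. 2500.0ms @ 9/2 + 833.333ms (3/2)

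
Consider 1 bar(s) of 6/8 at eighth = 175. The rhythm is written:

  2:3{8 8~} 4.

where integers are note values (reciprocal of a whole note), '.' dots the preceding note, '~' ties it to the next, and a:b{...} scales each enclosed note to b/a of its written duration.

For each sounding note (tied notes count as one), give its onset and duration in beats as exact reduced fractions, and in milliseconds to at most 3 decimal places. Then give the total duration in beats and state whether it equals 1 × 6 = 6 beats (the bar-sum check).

1) 0.0ms=0b +514.286ms=3/2b
2) 514.286ms=3/2b +1542.857ms=9/2b
Σ=6b of 6 (175bpm 6/8) — PASS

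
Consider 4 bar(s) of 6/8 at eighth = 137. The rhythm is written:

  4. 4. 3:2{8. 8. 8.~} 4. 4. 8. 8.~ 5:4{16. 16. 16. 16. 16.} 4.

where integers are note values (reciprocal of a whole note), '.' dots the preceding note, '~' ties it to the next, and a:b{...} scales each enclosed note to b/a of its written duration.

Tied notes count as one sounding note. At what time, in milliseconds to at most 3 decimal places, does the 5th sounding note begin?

1. 0.0ms @ 0 + 1313.869ms (3)
2. 1313.869ms @ 3 + 1313.869ms (3)
3. 2627.737ms @ 6 + 437.956ms (1)
4. 3065.693ms @ 7 + 437.956ms (1)
5. 3503.65ms @ 8 + 1751.825ms (4)
6. 5255.474ms @ 12 + 1313.869ms (3)
7. 6569.343ms @ 15 + 656.934ms (3/2)
8. 7226.277ms @ 33/2 + 919.708ms (21/10)
9. 8145.985ms @ 93/5 + 262.774ms (3/5)
10. 8408.759ms @ 96/5 + 262.774ms (3/5)
11. 8671.533ms @ 99/5 + 262.774ms (3/5)
12. 8934.307ms @ 102/5 + 262.774ms (3/5)
13. 9197.08ms @ 21 + 1313.869ms (3)

note 5 onset = 8b = 3503.65ms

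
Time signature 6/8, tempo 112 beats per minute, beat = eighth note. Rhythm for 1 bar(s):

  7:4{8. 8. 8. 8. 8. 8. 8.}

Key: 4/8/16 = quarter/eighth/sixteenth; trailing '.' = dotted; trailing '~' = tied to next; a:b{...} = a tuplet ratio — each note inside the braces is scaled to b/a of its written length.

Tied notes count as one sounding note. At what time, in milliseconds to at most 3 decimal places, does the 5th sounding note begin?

note 5 onset = 24/7b = 1836.735ms

1. 0.0ms @ 0 + 459.184ms (6/7)
2. 459.184ms @ 6/7 + 459.184ms (6/7)
3. 918.367ms @ 12/7 + 459.184ms (6/7)
4. 1377.551ms @ 18/7 + 459.184ms (6/7)
5. 1836.735ms @ 24/7 + 459.184ms (6/7)
6. 2295.918ms @ 30/7 + 459.184ms (6/7)
7. 2755.102ms @ 36/7 + 459.184ms (6/7)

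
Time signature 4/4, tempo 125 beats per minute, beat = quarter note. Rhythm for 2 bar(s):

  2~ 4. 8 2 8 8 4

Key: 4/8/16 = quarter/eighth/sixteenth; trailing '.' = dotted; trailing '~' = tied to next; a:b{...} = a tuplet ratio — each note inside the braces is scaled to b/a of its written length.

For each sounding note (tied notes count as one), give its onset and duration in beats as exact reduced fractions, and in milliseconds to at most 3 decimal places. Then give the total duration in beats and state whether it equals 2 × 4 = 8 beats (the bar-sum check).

1) 0.0ms=0b +1680.0ms=7/2b
2) 1680.0ms=7/2b +240.0ms=1/2b
3) 1920.0ms=4b +960.0ms=2b
4) 2880.0ms=6b +240.0ms=1/2b
5) 3120.0ms=13/2b +240.0ms=1/2b
6) 3360.0ms=7b +480.0ms=1b
Σ=8b of 8 (125bpm 4/4) — PASS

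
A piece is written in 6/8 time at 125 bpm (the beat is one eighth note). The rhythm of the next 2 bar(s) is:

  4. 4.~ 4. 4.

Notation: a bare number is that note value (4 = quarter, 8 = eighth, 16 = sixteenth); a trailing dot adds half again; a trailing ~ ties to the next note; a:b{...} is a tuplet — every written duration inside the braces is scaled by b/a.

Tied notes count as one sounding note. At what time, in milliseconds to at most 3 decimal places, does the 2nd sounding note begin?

note 2 onset = 3b = 1440.0ms

1. 0.0ms @ 0 + 1440.0ms (3)
2. 1440.0ms @ 3 + 2880.0ms (6)
3. 4320.0ms @ 9 + 1440.0ms (3)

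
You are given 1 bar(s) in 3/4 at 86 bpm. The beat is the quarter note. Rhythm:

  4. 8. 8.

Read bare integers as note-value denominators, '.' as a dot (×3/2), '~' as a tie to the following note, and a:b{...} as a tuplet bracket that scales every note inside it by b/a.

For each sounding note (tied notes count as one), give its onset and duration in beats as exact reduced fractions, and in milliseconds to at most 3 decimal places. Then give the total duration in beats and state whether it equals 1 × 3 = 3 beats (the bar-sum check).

1) 0.0ms=0b +1046.512ms=3/2b
2) 1046.512ms=3/2b +523.256ms=3/4b
3) 1569.767ms=9/4b +523.256ms=3/4b
Σ=3b of 3 (86bpm 3/4) — PASS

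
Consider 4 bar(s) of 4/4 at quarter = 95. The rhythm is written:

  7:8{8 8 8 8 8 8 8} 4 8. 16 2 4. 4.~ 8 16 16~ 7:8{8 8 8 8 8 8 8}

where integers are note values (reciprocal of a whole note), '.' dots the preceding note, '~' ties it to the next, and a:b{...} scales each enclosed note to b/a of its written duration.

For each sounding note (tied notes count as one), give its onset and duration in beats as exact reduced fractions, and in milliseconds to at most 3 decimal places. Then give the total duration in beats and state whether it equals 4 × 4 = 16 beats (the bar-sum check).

1) 0.0ms=0b +360.902ms=4/7b
2) 360.902ms=4/7b +360.902ms=4/7b
3) 721.805ms=8/7b +360.902ms=4/7b
4) 1082.707ms=12/7b +360.902ms=4/7b
5) 1443.609ms=16/7b +360.902ms=4/7b
6) 1804.511ms=20/7b +360.902ms=4/7b
7) 2165.414ms=24/7b +360.902ms=4/7b
8) 2526.316ms=4b +631.579ms=1b
9) 3157.895ms=5b +473.684ms=3/4b
10) 3631.579ms=23/4b +157.895ms=1/4b
11) 3789.474ms=6b +1263.158ms=2b
12) 5052.632ms=8b +947.368ms=3/2b
13) 6000.0ms=19/2b +1263.158ms=2b
14) 7263.158ms=23/2b +157.895ms=1/4b
15) 7421.053ms=47/4b +518.797ms=23/28b
16) 7939.85ms=88/7b +360.902ms=4/7b
17) 8300.752ms=92/7b +360.902ms=4/7b
18) 8661.654ms=96/7b +360.902ms=4/7b
19) 9022.556ms=100/7b +360.902ms=4/7b
20) 9383.459ms=104/7b +360.902ms=4/7b
21) 9744.361ms=108/7b +360.902ms=4/7b
Σ=16b of 16 (95bpm 4/4) — PASS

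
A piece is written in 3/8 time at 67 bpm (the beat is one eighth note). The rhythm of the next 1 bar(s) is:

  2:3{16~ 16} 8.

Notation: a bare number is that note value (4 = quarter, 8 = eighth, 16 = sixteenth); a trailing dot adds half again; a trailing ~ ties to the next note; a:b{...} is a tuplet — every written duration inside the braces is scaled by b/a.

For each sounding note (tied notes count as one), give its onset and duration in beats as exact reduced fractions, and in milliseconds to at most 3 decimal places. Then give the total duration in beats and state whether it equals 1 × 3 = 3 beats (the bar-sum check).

1) 0.0ms=0b +1343.284ms=3/2b
2) 1343.284ms=3/2b +1343.284ms=3/2b
Σ=3b of 3 (67bpm 3/8) — PASS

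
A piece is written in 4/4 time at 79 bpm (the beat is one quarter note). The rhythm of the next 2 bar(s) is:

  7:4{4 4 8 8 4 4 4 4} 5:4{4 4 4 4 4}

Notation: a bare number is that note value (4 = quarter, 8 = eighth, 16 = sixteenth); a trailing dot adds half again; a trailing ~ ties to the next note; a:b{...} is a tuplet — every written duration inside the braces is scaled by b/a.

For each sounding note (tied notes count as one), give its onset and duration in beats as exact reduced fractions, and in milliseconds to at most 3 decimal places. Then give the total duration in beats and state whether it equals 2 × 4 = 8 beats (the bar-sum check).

1) 0.0ms=0b +433.996ms=4/7b
2) 433.996ms=4/7b +433.996ms=4/7b
3) 867.993ms=8/7b +216.998ms=2/7b
4) 1084.991ms=10/7b +216.998ms=2/7b
5) 1301.989ms=12/7b +433.996ms=4/7b
6) 1735.986ms=16/7b +433.996ms=4/7b
7) 2169.982ms=20/7b +433.996ms=4/7b
8) 2603.978ms=24/7b +433.996ms=4/7b
9) 3037.975ms=4b +607.595ms=4/5b
10) 3645.57ms=24/5b +607.595ms=4/5b
11) 4253.165ms=28/5b +607.595ms=4/5b
12) 4860.759ms=32/5b +607.595ms=4/5b
13) 5468.354ms=36/5b +607.595ms=4/5b
Σ=8b of 8 (79bpm 4/4) — PASS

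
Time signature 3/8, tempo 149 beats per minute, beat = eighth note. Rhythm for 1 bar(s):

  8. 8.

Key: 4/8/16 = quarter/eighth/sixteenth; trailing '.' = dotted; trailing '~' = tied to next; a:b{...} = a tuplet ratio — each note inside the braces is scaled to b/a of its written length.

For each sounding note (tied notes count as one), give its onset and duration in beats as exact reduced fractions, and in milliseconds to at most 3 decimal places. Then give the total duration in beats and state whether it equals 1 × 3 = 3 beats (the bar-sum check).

1) 0.0ms=0b +604.027ms=3/2b
2) 604.027ms=3/2b +604.027ms=3/2b
Σ=3b of 3 (149bpm 3/8) — PASS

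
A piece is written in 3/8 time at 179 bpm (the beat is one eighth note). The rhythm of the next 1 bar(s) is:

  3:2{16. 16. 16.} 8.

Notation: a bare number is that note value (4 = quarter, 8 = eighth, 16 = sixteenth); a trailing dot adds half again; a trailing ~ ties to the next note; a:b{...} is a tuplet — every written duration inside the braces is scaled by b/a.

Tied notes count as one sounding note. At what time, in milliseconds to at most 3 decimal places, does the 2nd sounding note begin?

note 2 onset = 1/2b = 167.598ms

1. 0.0ms @ 0 + 167.598ms (1/2)
2. 167.598ms @ 1/2 + 167.598ms (1/2)
3. 335.196ms @ 1 + 167.598ms (1/2)
4. 502.793ms @ 3/2 + 502.793ms (3/2)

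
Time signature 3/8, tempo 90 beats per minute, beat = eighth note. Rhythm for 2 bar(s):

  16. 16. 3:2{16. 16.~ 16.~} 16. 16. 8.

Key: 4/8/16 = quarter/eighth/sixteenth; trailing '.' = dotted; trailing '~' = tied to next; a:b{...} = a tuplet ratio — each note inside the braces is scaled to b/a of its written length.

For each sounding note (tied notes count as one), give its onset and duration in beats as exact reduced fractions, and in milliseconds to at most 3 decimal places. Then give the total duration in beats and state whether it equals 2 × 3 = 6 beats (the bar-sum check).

1) 0.0ms=0b +500.0ms=3/4b
2) 500.0ms=3/4b +500.0ms=3/4b
3) 1000.0ms=3/2b +333.333ms=1/2b
4) 1333.333ms=2b +1166.667ms=7/4b
5) 2500.0ms=15/4b +500.0ms=3/4b
6) 3000.0ms=9/2b +1000.0ms=3/2b
Σ=6b of 6 (90bpm 3/8) — PASS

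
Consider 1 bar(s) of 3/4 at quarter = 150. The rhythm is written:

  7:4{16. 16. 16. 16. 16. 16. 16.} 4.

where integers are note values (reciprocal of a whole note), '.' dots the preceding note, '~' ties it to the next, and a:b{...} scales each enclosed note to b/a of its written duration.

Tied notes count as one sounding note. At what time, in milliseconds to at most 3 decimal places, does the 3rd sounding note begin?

1. 0.0ms @ 0 + 85.714ms (3/14)
2. 85.714ms @ 3/14 + 85.714ms (3/14)
3. 171.429ms @ 3/7 + 85.714ms (3/14)
4. 257.143ms @ 9/14 + 85.714ms (3/14)
5. 342.857ms @ 6/7 + 85.714ms (3/14)
6. 428.571ms @ 15/14 + 85.714ms (3/14)
7. 514.286ms @ 9/7 + 85.714ms (3/14)
8. 600.0ms @ 3/2 + 600.0ms (3/2)

note 3 onset = 3/7b = 171.429ms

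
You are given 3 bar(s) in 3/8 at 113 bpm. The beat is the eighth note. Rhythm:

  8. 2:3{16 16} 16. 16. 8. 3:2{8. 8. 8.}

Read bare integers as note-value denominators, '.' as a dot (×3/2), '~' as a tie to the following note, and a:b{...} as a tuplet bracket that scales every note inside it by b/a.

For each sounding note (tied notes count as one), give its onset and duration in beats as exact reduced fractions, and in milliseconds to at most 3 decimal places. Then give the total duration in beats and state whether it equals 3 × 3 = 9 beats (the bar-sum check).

1) 0.0ms=0b +796.46ms=3/2b
2) 796.46ms=3/2b +398.23ms=3/4b
3) 1194.69ms=9/4b +398.23ms=3/4b
4) 1592.92ms=3b +398.23ms=3/4b
5) 1991.15ms=15/4b +398.23ms=3/4b
6) 2389.381ms=9/2b +796.46ms=3/2b
7) 3185.841ms=6b +530.973ms=1b
8) 3716.814ms=7b +530.973ms=1b
9) 4247.788ms=8b +530.973ms=1b
Σ=9b of 9 (113bpm 3/8) — PASS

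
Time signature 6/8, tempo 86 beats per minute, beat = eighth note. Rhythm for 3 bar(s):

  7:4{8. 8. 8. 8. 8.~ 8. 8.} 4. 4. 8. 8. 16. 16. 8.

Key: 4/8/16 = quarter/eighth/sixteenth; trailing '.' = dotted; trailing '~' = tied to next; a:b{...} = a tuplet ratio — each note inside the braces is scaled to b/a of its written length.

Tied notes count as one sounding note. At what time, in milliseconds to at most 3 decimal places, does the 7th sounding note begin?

1. 0.0ms @ 0 + 598.007ms (6/7)
2. 598.007ms @ 6/7 + 598.007ms (6/7)
3. 1196.013ms @ 12/7 + 598.007ms (6/7)
4. 1794.02ms @ 18/7 + 598.007ms (6/7)
5. 2392.027ms @ 24/7 + 1196.013ms (12/7)
6. 3588.04ms @ 36/7 + 598.007ms (6/7)
7. 4186.047ms @ 6 + 2093.023ms (3)
8. 6279.07ms @ 9 + 2093.023ms (3)
9. 8372.093ms @ 12 + 1046.512ms (3/2)
10. 9418.605ms @ 27/2 + 1046.512ms (3/2)
11. 10465.116ms @ 15 + 523.256ms (3/4)
12. 10988.372ms @ 63/4 + 523.256ms (3/4)
13. 11511.628ms @ 33/2 + 1046.512ms (3/2)

note 7 onset = 6b = 4186.047ms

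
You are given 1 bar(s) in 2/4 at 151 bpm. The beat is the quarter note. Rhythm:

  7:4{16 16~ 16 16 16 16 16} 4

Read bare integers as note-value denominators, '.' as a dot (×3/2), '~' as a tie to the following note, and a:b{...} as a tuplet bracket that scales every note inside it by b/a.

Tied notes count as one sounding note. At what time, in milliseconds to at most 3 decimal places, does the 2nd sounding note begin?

note 2 onset = 1/7b = 56.764ms

1. 0.0ms @ 0 + 56.764ms (1/7)
2. 56.764ms @ 1/7 + 113.529ms (2/7)
3. 170.293ms @ 3/7 + 56.764ms (1/7)
4. 227.058ms @ 4/7 + 56.764ms (1/7)
5. 283.822ms @ 5/7 + 56.764ms (1/7)
6. 340.587ms @ 6/7 + 56.764ms (1/7)
7. 397.351ms @ 1 + 397.351ms (1)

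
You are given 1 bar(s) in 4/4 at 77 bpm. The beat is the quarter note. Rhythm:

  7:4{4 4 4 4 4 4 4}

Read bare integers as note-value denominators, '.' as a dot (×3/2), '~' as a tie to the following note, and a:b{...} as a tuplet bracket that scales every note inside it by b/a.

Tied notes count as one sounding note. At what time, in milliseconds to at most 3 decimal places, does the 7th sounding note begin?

note 7 onset = 24/7b = 2671.614ms

1. 0.0ms @ 0 + 445.269ms (4/7)
2. 445.269ms @ 4/7 + 445.269ms (4/7)
3. 890.538ms @ 8/7 + 445.269ms (4/7)
4. 1335.807ms @ 12/7 + 445.269ms (4/7)
5. 1781.076ms @ 16/7 + 445.269ms (4/7)
6. 2226.345ms @ 20/7 + 445.269ms (4/7)
7. 2671.614ms @ 24/7 + 445.269ms (4/7)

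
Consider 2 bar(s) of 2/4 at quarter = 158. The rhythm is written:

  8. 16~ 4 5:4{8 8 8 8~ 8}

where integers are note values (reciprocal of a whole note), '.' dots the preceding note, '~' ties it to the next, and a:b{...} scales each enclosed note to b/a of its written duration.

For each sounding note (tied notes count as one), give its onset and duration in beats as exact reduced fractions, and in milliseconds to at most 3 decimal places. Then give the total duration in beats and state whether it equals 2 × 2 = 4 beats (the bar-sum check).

1) 0.0ms=0b +284.81ms=3/4b
2) 284.81ms=3/4b +474.684ms=5/4b
3) 759.494ms=2b +151.899ms=2/5b
4) 911.392ms=12/5b +151.899ms=2/5b
5) 1063.291ms=14/5b +151.899ms=2/5b
6) 1215.19ms=16/5b +303.797ms=4/5b
Σ=4b of 4 (158bpm 2/4) — PASS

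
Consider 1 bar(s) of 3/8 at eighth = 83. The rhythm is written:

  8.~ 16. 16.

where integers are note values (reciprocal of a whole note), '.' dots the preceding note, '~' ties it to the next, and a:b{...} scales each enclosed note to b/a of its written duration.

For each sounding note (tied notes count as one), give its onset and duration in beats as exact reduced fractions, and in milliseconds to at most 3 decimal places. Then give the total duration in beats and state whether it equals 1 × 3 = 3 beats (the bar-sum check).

1) 0.0ms=0b +1626.506ms=9/4b
2) 1626.506ms=9/4b +542.169ms=3/4b
Σ=3b of 3 (83bpm 3/8) — PASS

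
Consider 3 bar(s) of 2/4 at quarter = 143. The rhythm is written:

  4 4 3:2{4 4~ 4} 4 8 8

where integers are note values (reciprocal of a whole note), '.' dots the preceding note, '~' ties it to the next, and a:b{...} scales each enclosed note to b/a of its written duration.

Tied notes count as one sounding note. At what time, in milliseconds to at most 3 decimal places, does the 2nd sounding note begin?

note 2 onset = 1b = 419.58ms

1. 0.0ms @ 0 + 419.58ms (1)
2. 419.58ms @ 1 + 419.58ms (1)
3. 839.161ms @ 2 + 279.72ms (2/3)
4. 1118.881ms @ 8/3 + 559.441ms (4/3)
5. 1678.322ms @ 4 + 419.58ms (1)
6. 2097.902ms @ 5 + 209.79ms (1/2)
7. 2307.692ms @ 11/2 + 209.79ms (1/2)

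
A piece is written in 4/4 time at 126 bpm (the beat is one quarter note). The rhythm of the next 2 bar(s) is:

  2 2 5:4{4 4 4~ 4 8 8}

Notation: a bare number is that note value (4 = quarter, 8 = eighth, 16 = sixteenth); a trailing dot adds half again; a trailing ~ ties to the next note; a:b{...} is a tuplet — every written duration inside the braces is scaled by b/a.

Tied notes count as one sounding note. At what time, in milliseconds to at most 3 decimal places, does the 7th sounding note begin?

1. 0.0ms @ 0 + 952.381ms (2)
2. 952.381ms @ 2 + 952.381ms (2)
3. 1904.762ms @ 4 + 380.952ms (4/5)
4. 2285.714ms @ 24/5 + 380.952ms (4/5)
5. 2666.667ms @ 28/5 + 761.905ms (8/5)
6. 3428.571ms @ 36/5 + 190.476ms (2/5)
7. 3619.048ms @ 38/5 + 190.476ms (2/5)

note 7 onset = 38/5b = 3619.048ms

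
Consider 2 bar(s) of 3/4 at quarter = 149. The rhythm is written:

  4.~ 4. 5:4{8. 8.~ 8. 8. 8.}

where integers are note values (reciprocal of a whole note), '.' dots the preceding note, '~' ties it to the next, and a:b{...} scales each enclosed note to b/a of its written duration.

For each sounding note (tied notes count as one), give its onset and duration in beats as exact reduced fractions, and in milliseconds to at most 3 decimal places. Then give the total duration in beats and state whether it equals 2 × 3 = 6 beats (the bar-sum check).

1) 0.0ms=0b +1208.054ms=3b
2) 1208.054ms=3b +241.611ms=3/5b
3) 1449.664ms=18/5b +483.221ms=6/5b
4) 1932.886ms=24/5b +241.611ms=3/5b
5) 2174.497ms=27/5b +241.611ms=3/5b
Σ=6b of 6 (149bpm 3/4) — PASS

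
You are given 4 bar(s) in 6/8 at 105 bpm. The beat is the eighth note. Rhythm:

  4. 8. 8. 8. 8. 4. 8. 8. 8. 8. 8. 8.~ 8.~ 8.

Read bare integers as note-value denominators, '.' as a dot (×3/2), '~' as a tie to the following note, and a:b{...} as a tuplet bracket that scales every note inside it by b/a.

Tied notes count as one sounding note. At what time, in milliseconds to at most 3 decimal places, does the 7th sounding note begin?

1. 0.0ms @ 0 + 1714.286ms (3)
2. 1714.286ms @ 3 + 857.143ms (3/2)
3. 2571.429ms @ 9/2 + 857.143ms (3/2)
4. 3428.571ms @ 6 + 857.143ms (3/2)
5. 4285.714ms @ 15/2 + 857.143ms (3/2)
6. 5142.857ms @ 9 + 1714.286ms (3)
7. 6857.143ms @ 12 + 857.143ms (3/2)
8. 7714.286ms @ 27/2 + 857.143ms (3/2)
9. 8571.429ms @ 15 + 857.143ms (3/2)
10. 9428.571ms @ 33/2 + 857.143ms (3/2)
11. 10285.714ms @ 18 + 857.143ms (3/2)
12. 11142.857ms @ 39/2 + 2571.429ms (9/2)

note 7 onset = 12b = 6857.143ms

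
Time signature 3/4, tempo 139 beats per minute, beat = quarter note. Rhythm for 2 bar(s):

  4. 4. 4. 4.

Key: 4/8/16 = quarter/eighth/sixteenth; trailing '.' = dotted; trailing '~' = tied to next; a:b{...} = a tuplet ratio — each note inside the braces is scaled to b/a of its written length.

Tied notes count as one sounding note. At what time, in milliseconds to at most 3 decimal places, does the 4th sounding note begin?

note 4 onset = 9/2b = 1942.446ms

1. 0.0ms @ 0 + 647.482ms (3/2)
2. 647.482ms @ 3/2 + 647.482ms (3/2)
3. 1294.964ms @ 3 + 647.482ms (3/2)
4. 1942.446ms @ 9/2 + 647.482ms (3/2)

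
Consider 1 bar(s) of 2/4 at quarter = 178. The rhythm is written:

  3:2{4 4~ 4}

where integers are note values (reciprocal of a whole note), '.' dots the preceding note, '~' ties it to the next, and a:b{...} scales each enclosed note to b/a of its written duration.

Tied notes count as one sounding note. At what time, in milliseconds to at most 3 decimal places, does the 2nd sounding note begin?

1. 0.0ms @ 0 + 224.719ms (2/3)
2. 224.719ms @ 2/3 + 449.438ms (4/3)

note 2 onset = 2/3b = 224.719ms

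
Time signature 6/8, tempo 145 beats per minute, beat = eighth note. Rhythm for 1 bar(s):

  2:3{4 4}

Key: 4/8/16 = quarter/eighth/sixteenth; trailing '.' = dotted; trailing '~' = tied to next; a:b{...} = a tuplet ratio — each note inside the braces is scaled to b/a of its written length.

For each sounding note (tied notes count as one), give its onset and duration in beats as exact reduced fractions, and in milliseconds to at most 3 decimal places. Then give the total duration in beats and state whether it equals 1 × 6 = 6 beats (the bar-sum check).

1) 0.0ms=0b +1241.379ms=3b
2) 1241.379ms=3b +1241.379ms=3b
Σ=6b of 6 (145bpm 6/8) — PASS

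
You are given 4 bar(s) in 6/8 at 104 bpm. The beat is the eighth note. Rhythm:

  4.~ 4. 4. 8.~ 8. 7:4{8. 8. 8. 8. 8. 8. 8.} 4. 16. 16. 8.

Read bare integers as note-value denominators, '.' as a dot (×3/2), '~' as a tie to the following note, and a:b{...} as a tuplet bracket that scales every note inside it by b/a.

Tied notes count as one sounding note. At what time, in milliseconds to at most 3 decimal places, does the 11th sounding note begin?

note 11 onset = 18b = 10384.615ms

1. 0.0ms @ 0 + 3461.538ms (6)
2. 3461.538ms @ 6 + 1730.769ms (3)
3. 5192.308ms @ 9 + 1730.769ms (3)
4. 6923.077ms @ 12 + 494.505ms (6/7)
5. 7417.582ms @ 90/7 + 494.505ms (6/7)
6. 7912.088ms @ 96/7 + 494.505ms (6/7)
7. 8406.593ms @ 102/7 + 494.505ms (6/7)
8. 8901.099ms @ 108/7 + 494.505ms (6/7)
9. 9395.604ms @ 114/7 + 494.505ms (6/7)
10. 9890.11ms @ 120/7 + 494.505ms (6/7)
11. 10384.615ms @ 18 + 1730.769ms (3)
12. 12115.385ms @ 21 + 432.692ms (3/4)
13. 12548.077ms @ 87/4 + 432.692ms (3/4)
14. 12980.769ms @ 45/2 + 865.385ms (3/2)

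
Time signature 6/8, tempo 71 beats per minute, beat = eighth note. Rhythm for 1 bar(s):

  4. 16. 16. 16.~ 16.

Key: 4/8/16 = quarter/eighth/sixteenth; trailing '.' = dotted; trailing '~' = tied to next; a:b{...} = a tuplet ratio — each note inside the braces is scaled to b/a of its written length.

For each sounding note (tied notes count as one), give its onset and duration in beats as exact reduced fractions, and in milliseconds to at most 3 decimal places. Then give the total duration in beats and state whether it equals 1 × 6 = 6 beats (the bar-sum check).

1) 0.0ms=0b +2535.211ms=3b
2) 2535.211ms=3b +633.803ms=3/4b
3) 3169.014ms=15/4b +633.803ms=3/4b
4) 3802.817ms=9/2b +1267.606ms=3/2b
Σ=6b of 6 (71bpm 6/8) — PASS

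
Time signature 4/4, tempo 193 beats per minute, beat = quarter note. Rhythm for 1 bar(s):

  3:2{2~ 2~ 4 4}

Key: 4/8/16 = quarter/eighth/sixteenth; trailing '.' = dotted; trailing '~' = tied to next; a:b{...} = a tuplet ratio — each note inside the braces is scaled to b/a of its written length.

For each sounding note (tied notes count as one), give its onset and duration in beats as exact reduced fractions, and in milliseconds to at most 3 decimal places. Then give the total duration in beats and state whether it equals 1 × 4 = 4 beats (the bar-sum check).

1) 0.0ms=0b +1036.269ms=10/3b
2) 1036.269ms=10/3b +207.254ms=2/3b
Σ=4b of 4 (193bpm 4/4) — PASS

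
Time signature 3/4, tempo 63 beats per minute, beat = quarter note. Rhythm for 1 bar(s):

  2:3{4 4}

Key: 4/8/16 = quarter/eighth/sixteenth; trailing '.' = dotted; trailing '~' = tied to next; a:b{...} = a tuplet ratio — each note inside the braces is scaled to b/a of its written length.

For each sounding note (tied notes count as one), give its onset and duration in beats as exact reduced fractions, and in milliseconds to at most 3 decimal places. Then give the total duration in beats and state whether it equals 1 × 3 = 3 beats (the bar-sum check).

1) 0.0ms=0b +1428.571ms=3/2b
2) 1428.571ms=3/2b +1428.571ms=3/2b
Σ=3b of 3 (63bpm 3/4) — PASS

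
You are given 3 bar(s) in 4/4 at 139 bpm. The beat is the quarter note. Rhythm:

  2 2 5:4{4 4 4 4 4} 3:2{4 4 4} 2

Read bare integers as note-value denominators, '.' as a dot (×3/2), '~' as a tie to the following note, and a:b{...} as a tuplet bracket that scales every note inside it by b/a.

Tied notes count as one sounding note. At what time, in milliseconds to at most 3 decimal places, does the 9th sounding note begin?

1. 0.0ms @ 0 + 863.309ms (2)
2. 863.309ms @ 2 + 863.309ms (2)
3. 1726.619ms @ 4 + 345.324ms (4/5)
4. 2071.942ms @ 24/5 + 345.324ms (4/5)
5. 2417.266ms @ 28/5 + 345.324ms (4/5)
6. 2762.59ms @ 32/5 + 345.324ms (4/5)
7. 3107.914ms @ 36/5 + 345.324ms (4/5)
8. 3453.237ms @ 8 + 287.77ms (2/3)
9. 3741.007ms @ 26/3 + 287.77ms (2/3)
10. 4028.777ms @ 28/3 + 287.77ms (2/3)
11. 4316.547ms @ 10 + 863.309ms (2)

note 9 onset = 26/3b = 3741.007ms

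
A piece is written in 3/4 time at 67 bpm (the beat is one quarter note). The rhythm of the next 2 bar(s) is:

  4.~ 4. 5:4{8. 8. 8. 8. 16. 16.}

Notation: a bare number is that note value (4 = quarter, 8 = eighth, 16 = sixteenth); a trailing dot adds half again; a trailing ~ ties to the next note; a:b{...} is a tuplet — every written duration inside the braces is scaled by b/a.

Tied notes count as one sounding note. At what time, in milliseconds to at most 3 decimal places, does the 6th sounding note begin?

note 6 onset = 27/5b = 4835.821ms

1. 0.0ms @ 0 + 2686.567ms (3)
2. 2686.567ms @ 3 + 537.313ms (3/5)
3. 3223.881ms @ 18/5 + 537.313ms (3/5)
4. 3761.194ms @ 21/5 + 537.313ms (3/5)
5. 4298.507ms @ 24/5 + 537.313ms (3/5)
6. 4835.821ms @ 27/5 + 268.657ms (3/10)
7. 5104.478ms @ 57/10 + 268.657ms (3/10)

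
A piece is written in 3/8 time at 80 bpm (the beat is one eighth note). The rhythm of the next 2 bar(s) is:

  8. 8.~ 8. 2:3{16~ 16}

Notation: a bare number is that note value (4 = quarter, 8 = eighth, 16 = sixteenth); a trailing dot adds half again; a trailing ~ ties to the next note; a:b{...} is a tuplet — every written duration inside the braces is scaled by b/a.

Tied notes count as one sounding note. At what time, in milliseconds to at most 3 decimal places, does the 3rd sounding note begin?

note 3 onset = 9/2b = 3375.0ms

1. 0.0ms @ 0 + 1125.0ms (3/2)
2. 1125.0ms @ 3/2 + 2250.0ms (3)
3. 3375.0ms @ 9/2 + 1125.0ms (3/2)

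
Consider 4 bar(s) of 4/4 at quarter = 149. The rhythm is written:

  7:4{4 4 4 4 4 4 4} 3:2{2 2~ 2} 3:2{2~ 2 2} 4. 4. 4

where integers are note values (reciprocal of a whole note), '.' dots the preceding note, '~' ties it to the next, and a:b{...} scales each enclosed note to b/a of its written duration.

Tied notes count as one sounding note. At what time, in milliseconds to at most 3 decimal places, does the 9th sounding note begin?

note 9 onset = 16/3b = 2147.651ms

1. 0.0ms @ 0 + 230.105ms (4/7)
2. 230.105ms @ 4/7 + 230.105ms (4/7)
3. 460.211ms @ 8/7 + 230.105ms (4/7)
4. 690.316ms @ 12/7 + 230.105ms (4/7)
5. 920.422ms @ 16/7 + 230.105ms (4/7)
6. 1150.527ms @ 20/7 + 230.105ms (4/7)
7. 1380.633ms @ 24/7 + 230.105ms (4/7)
8. 1610.738ms @ 4 + 536.913ms (4/3)
9. 2147.651ms @ 16/3 + 1073.826ms (8/3)
10. 3221.477ms @ 8 + 1073.826ms (8/3)
11. 4295.302ms @ 32/3 + 536.913ms (4/3)
12. 4832.215ms @ 12 + 604.027ms (3/2)
13. 5436.242ms @ 27/2 + 604.027ms (3/2)
14. 6040.268ms @ 15 + 402.685ms (1)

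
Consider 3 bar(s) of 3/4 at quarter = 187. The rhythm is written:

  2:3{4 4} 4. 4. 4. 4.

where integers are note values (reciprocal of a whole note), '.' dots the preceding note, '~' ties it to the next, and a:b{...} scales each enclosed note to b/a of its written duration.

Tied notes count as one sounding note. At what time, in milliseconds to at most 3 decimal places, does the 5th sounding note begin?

1. 0.0ms @ 0 + 481.283ms (3/2)
2. 481.283ms @ 3/2 + 481.283ms (3/2)
3. 962.567ms @ 3 + 481.283ms (3/2)
4. 1443.85ms @ 9/2 + 481.283ms (3/2)
5. 1925.134ms @ 6 + 481.283ms (3/2)
6. 2406.417ms @ 15/2 + 481.283ms (3/2)

note 5 onset = 6b = 1925.134ms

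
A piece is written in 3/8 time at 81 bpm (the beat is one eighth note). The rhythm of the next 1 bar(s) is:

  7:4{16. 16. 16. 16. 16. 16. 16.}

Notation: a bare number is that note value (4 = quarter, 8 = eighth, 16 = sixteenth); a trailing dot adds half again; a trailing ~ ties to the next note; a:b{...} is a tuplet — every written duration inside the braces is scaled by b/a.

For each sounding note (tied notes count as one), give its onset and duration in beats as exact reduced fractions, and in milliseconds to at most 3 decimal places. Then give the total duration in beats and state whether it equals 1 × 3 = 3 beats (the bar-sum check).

1) 0.0ms=0b +317.46ms=3/7b
2) 317.46ms=3/7b +317.46ms=3/7b
3) 634.921ms=6/7b +317.46ms=3/7b
4) 952.381ms=9/7b +317.46ms=3/7b
5) 1269.841ms=12/7b +317.46ms=3/7b
6) 1587.302ms=15/7b +317.46ms=3/7b
7) 1904.762ms=18/7b +317.46ms=3/7b
Σ=3b of 3 (81bpm 3/8) — PASS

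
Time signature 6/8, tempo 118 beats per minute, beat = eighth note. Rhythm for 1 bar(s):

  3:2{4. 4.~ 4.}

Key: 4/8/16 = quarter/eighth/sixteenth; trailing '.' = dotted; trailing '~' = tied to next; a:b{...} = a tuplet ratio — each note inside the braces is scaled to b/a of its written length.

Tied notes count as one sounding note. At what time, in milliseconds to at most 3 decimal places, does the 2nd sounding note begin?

note 2 onset = 2b = 1016.949ms

1. 0.0ms @ 0 + 1016.949ms (2)
2. 1016.949ms @ 2 + 2033.898ms (4)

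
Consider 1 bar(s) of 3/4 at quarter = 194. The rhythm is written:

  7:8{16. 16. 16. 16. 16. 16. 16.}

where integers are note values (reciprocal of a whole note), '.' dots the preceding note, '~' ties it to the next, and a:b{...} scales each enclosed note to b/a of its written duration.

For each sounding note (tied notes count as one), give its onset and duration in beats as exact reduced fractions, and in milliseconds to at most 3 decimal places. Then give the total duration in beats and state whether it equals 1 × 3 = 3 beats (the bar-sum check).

1) 0.0ms=0b +132.548ms=3/7b
2) 132.548ms=3/7b +132.548ms=3/7b
3) 265.096ms=6/7b +132.548ms=3/7b
4) 397.644ms=9/7b +132.548ms=3/7b
5) 530.191ms=12/7b +132.548ms=3/7b
6) 662.739ms=15/7b +132.548ms=3/7b
7) 795.287ms=18/7b +132.548ms=3/7b
Σ=3b of 3 (194bpm 3/4) — PASS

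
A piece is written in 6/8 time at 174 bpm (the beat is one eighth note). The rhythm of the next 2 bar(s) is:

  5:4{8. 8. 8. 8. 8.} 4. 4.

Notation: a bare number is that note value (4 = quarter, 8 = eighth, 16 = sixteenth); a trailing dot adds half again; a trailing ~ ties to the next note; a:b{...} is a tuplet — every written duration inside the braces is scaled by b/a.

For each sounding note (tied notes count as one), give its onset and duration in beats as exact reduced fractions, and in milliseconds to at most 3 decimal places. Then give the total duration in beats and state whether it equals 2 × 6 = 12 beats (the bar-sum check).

1) 0.0ms=0b +413.793ms=6/5b
2) 413.793ms=6/5b +413.793ms=6/5b
3) 827.586ms=12/5b +413.793ms=6/5b
4) 1241.379ms=18/5b +413.793ms=6/5b
5) 1655.172ms=24/5b +413.793ms=6/5b
6) 2068.966ms=6b +1034.483ms=3b
7) 3103.448ms=9b +1034.483ms=3b
Σ=12b of 12 (174bpm 6/8) — PASS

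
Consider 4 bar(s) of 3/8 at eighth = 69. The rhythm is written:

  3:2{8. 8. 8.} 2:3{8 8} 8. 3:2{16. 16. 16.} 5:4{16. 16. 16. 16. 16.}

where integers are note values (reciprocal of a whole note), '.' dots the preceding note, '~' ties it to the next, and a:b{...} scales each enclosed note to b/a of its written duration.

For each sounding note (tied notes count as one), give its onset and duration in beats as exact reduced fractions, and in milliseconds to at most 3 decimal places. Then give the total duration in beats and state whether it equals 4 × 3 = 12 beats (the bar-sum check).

1) 0.0ms=0b +869.565ms=1b
2) 869.565ms=1b +869.565ms=1b
3) 1739.13ms=2b +869.565ms=1b
4) 2608.696ms=3b +1304.348ms=3/2b
5) 3913.043ms=9/2b +1304.348ms=3/2b
6) 5217.391ms=6b +1304.348ms=3/2b
7) 6521.739ms=15/2b +434.783ms=1/2b
8) 6956.522ms=8b +434.783ms=1/2b
9) 7391.304ms=17/2b +434.783ms=1/2b
10) 7826.087ms=9b +521.739ms=3/5b
11) 8347.826ms=48/5b +521.739ms=3/5b
12) 8869.565ms=51/5b +521.739ms=3/5b
13) 9391.304ms=54/5b +521.739ms=3/5b
14) 9913.043ms=57/5b +521.739ms=3/5b
Σ=12b of 12 (69bpm 3/8) — PASS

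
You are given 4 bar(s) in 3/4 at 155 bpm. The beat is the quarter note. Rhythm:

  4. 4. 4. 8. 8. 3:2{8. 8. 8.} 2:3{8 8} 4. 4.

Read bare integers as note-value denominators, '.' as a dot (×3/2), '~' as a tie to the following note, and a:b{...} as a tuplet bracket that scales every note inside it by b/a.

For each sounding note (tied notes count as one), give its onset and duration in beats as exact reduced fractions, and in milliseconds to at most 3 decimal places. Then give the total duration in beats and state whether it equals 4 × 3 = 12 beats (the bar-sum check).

1) 0.0ms=0b +580.645ms=3/2b
2) 580.645ms=3/2b +580.645ms=3/2b
3) 1161.29ms=3b +580.645ms=3/2b
4) 1741.935ms=9/2b +290.323ms=3/4b
5) 2032.258ms=21/4b +290.323ms=3/4b
6) 2322.581ms=6b +193.548ms=1/2b
7) 2516.129ms=13/2b +193.548ms=1/2b
8) 2709.677ms=7b +193.548ms=1/2b
9) 2903.226ms=15/2b +290.323ms=3/4b
10) 3193.548ms=33/4b +290.323ms=3/4b
11) 3483.871ms=9b +580.645ms=3/2b
12) 4064.516ms=21/2b +580.645ms=3/2b
Σ=12b of 12 (155bpm 3/4) — PASS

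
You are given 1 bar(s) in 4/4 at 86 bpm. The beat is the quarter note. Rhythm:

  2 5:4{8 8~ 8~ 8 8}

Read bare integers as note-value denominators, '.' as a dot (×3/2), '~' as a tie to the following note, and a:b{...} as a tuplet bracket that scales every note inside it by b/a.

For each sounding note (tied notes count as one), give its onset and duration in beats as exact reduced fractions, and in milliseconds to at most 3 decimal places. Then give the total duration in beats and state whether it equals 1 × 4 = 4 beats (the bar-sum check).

1) 0.0ms=0b +1395.349ms=2b
2) 1395.349ms=2b +279.07ms=2/5b
3) 1674.419ms=12/5b +837.209ms=6/5b
4) 2511.628ms=18/5b +279.07ms=2/5b
Σ=4b of 4 (86bpm 4/4) — PASS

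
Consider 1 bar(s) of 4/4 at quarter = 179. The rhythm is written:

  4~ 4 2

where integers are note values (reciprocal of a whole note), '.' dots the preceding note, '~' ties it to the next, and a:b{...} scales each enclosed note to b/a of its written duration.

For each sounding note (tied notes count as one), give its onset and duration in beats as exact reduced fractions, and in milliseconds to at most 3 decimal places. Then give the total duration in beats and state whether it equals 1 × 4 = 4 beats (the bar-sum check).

1) 0.0ms=0b +670.391ms=2b
2) 670.391ms=2b +670.391ms=2b
Σ=4b of 4 (179bpm 4/4) — PASS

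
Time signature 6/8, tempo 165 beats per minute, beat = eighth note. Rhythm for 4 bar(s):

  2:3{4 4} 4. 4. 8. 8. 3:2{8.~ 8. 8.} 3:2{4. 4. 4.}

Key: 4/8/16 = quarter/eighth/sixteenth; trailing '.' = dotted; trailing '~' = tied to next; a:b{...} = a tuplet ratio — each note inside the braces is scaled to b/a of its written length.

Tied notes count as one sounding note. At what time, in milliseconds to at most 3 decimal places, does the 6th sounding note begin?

note 6 onset = 27/2b = 4909.091ms

1. 0.0ms @ 0 + 1090.909ms (3)
2. 1090.909ms @ 3 + 1090.909ms (3)
3. 2181.818ms @ 6 + 1090.909ms (3)
4. 3272.727ms @ 9 + 1090.909ms (3)
5. 4363.636ms @ 12 + 545.455ms (3/2)
6. 4909.091ms @ 27/2 + 545.455ms (3/2)
7. 5454.545ms @ 15 + 727.273ms (2)
8. 6181.818ms @ 17 + 363.636ms (1)
9. 6545.455ms @ 18 + 727.273ms (2)
10. 7272.727ms @ 20 + 727.273ms (2)
11. 8000.0ms @ 22 + 727.273ms (2)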